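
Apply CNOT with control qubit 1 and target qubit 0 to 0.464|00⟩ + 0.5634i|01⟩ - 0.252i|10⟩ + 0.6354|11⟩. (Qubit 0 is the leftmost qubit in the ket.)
0.464|00⟩ + 0.6354|01⟩ - 0.252i|10⟩ + 0.5634i|11⟩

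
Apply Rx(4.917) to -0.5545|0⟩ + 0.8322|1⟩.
(0.4301 - 0.5253i)|0⟩ + (-0.6455 + 0.35i)|1⟩

Rx(4.917) = [[cos(θ/2), −i·sin(θ/2)], [−i·sin(θ/2), cos(θ/2)]]; θ = 4.917, cos(θ/2) ≈ -0.775624, sin(θ/2) ≈ 0.631195.
With a = amp(|0⟩) = -0.5545 and b = amp(|1⟩) = 0.8322:
new amp(|0⟩) = (-0.775624)·a + (-0.631195i)·b = (0.4301 - 0.5253i)
new amp(|1⟩) = (-0.631195i)·a + (-0.775624)·b = (-0.6455 + 0.35i)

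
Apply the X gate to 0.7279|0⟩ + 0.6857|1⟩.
0.6857|0⟩ + 0.7279|1⟩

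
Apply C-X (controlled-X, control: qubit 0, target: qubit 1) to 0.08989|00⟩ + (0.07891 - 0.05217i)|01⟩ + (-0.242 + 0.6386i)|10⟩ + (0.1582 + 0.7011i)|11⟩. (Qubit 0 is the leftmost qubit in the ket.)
0.08989|00⟩ + (0.07891 - 0.05217i)|01⟩ + (0.1582 + 0.7011i)|10⟩ + (-0.242 + 0.6386i)|11⟩

C-X leaves the control-|0⟩ kets |00⟩, |01⟩ unchanged and applies X to qubit 1 on the control-|1⟩ pair (|10⟩, |11⟩).
X = [[0, 1], [1, 0]].
With a = amp(|10⟩) = (-0.242 + 0.6386i) and b = amp(|11⟩) = (0.1582 + 0.7011i):
new amp(|10⟩) = (1)·b = (0.1582 + 0.7011i)
new amp(|11⟩) = (1)·a = (-0.242 + 0.6386i)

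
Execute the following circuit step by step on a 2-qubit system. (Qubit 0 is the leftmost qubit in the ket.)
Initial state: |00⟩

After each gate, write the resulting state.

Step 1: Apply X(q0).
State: |10⟩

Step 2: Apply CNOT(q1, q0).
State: |10⟩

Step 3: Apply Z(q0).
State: -|10⟩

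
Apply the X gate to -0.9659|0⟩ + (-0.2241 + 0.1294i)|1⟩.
(-0.2241 + 0.1294i)|0⟩ - 0.9659|1⟩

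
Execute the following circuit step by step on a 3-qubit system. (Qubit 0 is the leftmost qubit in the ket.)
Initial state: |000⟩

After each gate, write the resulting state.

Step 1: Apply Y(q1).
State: i|010⟩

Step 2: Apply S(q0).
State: i|010⟩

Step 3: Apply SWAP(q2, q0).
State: i|010⟩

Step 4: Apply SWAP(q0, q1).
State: i|100⟩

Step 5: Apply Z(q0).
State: -i|100⟩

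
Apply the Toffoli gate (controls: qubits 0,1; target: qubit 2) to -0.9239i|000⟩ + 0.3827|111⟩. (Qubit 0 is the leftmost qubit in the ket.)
-0.9239i|000⟩ + 0.3827|110⟩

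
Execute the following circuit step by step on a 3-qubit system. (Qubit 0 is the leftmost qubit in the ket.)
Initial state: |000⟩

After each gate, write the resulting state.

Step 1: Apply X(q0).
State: |100⟩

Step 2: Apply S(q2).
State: |100⟩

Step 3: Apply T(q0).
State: (1/√2 + (1/√2)i)|100⟩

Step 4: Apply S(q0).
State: (-1/√2 + (1/√2)i)|100⟩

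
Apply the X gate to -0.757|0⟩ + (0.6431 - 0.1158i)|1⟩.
(0.6431 - 0.1158i)|0⟩ - 0.757|1⟩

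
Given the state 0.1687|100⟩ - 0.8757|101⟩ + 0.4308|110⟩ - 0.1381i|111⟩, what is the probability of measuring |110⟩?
0.1856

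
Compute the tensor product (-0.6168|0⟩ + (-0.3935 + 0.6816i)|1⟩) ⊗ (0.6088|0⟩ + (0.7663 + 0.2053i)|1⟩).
-0.3755|00⟩ + (-0.4727 - 0.1266i)|01⟩ + (-0.2396 + 0.415i)|10⟩ + (-0.4415 + 0.4415i)|11⟩

amp(|b₁b₂…⟩) = product of the factor amplitudes for bits b₁, b₂, …; only kets whose every factor amplitude is nonzero survive.
|00⟩: (-0.6168)(0.6088) = -0.3755
|01⟩: (-0.6168)(0.7663 + 0.2053i) = (-0.4727 - 0.1266i)
|10⟩: (-0.3935 + 0.6816i)(0.6088) = (-0.2396 + 0.415i)
|11⟩: (-0.3935 + 0.6816i)(0.7663 + 0.2053i) = (-0.4415 + 0.4415i)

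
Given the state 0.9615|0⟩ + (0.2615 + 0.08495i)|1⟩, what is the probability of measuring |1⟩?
0.0756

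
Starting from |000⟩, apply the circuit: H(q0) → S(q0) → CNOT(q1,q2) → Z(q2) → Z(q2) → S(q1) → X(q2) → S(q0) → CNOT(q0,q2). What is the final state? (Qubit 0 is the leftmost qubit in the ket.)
1/√2|001⟩ - 1/√2|100⟩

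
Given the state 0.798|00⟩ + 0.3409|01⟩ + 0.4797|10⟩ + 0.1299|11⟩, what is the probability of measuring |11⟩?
0.01687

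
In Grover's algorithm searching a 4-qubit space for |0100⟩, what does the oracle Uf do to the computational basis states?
Uf|x⟩ = -|x⟩ if x = 0100, else |x⟩ (phase flip on target)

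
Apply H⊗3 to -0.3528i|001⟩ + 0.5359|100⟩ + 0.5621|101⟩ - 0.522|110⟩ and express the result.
(0.2036 - 0.1247i)|000⟩ + (-0.1938 + 0.1247i)|001⟩ + (0.5728 - 0.1247i)|010⟩ + (0.1753 + 0.1247i)|011⟩ + (-0.2036 - 0.1247i)|100⟩ + (0.1938 + 0.1247i)|101⟩ + (-0.5728 - 0.1247i)|110⟩ + (-0.1753 + 0.1247i)|111⟩

H⊗3 gives amp(|y⟩) = (1/2√2) Σ_x (−1)^(x·y) amp(|x⟩), where x·y is the number of positions in which both x and y have a 1.
|000⟩: (-0.3528i + 0.5359 + 0.5621 - 0.522)/(2√2) = (0.2036 - 0.1247i)
|001⟩: (0.3528i + 0.5359 - 0.5621 - 0.522)/(2√2) = (-0.1938 + 0.1247i)
|010⟩: (-0.3528i + 0.5359 + 0.5621 + 0.522)/(2√2) = (0.5728 - 0.1247i)
|011⟩: (0.3528i + 0.5359 - 0.5621 + 0.522)/(2√2) = (0.1753 + 0.1247i)
|100⟩: (-0.3528i - 0.5359 - 0.5621 + 0.522)/(2√2) = (-0.2036 - 0.1247i)
|101⟩: (0.3528i - 0.5359 + 0.5621 + 0.522)/(2√2) = (0.1938 + 0.1247i)
|110⟩: (-0.3528i - 0.5359 - 0.5621 - 0.522)/(2√2) = (-0.5728 - 0.1247i)
|111⟩: (0.3528i - 0.5359 + 0.5621 - 0.522)/(2√2) = (-0.1753 + 0.1247i)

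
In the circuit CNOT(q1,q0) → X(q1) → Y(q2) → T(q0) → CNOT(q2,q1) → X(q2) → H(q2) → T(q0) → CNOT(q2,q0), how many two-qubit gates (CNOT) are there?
3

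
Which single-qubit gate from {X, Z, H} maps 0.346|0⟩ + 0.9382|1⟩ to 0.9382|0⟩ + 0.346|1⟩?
X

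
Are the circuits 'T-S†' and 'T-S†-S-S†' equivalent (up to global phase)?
Yes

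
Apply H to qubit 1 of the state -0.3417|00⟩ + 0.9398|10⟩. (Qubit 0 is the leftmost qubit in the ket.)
-0.2416|00⟩ - 0.2416|01⟩ + 0.6645|10⟩ + 0.6645|11⟩

H on qubit 1 mixes each pair of kets that differ only in qubit 1: amplitudes (a, b) of (|…0…⟩, |…1…⟩) become ((a + b)/√2, (a − b)/√2). Kets absent from the input have amplitude 0.
(|00⟩, |01⟩): (a, b) = (-0.3417, 0) → (-0.2416, -0.2416)
(|10⟩, |11⟩): (a, b) = (0.9398, 0) → (0.6645, 0.6645)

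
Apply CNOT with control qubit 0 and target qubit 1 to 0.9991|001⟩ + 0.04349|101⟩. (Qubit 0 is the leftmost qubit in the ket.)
0.9991|001⟩ + 0.04349|111⟩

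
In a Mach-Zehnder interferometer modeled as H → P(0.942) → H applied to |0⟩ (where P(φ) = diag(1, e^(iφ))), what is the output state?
(0.7941 + 0.4044i)|0⟩ + (0.2059 - 0.4044i)|1⟩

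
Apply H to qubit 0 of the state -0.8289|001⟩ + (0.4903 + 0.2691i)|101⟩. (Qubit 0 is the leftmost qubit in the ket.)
(-0.2394 + 0.1903i)|001⟩ + (-0.9328 - 0.1903i)|101⟩

H on qubit 0 mixes each pair of kets that differ only in qubit 0: amplitudes (a, b) of (|…0…⟩, |…1…⟩) become ((a + b)/√2, (a − b)/√2). Kets absent from the input have amplitude 0.
(|001⟩, |101⟩): (a, b) = (-0.8289, (0.4903 + 0.2691i)) → ((-0.2394 + 0.1903i), (-0.9328 - 0.1903i))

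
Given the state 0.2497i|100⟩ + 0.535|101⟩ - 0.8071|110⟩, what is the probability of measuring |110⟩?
0.6514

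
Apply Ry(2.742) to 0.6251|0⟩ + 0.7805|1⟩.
-0.6409|0⟩ + 0.7676|1⟩

Ry(2.742) = [[cos(θ/2), −sin(θ/2)], [sin(θ/2), cos(θ/2)]]; θ = 2.742, cos(θ/2) ≈ 0.19847, sin(θ/2) ≈ 0.980107.
With a = amp(|0⟩) = 0.6251 and b = amp(|1⟩) = 0.7805:
new amp(|0⟩) = (0.19847)·a + (-0.980107)·b = -0.6409
new amp(|1⟩) = (0.980107)·a + (0.19847)·b = 0.7676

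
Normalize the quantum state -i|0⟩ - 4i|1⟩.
-0.2425i|0⟩ - 0.9701i|1⟩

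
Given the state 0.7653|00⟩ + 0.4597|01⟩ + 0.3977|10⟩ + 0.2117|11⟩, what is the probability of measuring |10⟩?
0.1582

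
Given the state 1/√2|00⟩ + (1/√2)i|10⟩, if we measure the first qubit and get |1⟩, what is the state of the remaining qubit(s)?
i|0⟩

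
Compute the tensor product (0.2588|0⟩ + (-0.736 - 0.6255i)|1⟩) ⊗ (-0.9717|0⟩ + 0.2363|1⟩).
-0.2515|00⟩ + 0.06115|01⟩ + (0.7152 + 0.6078i)|10⟩ + (-0.1739 - 0.1478i)|11⟩

amp(|b₁b₂…⟩) = product of the factor amplitudes for bits b₁, b₂, …; only kets whose every factor amplitude is nonzero survive.
|00⟩: (0.2588)(-0.9717) = -0.2515
|01⟩: (0.2588)(0.2363) = 0.06115
|10⟩: (-0.736 - 0.6255i)(-0.9717) = (0.7152 + 0.6078i)
|11⟩: (-0.736 - 0.6255i)(0.2363) = (-0.1739 - 0.1478i)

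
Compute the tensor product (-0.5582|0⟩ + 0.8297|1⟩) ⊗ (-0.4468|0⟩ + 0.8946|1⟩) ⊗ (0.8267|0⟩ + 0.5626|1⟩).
0.2062|000⟩ + 0.1403|001⟩ - 0.4128|010⟩ - 0.2809|011⟩ - 0.3065|100⟩ - 0.2086|101⟩ + 0.6136|110⟩ + 0.4176|111⟩

amp(|b₁b₂…⟩) = product of the factor amplitudes for bits b₁, b₂, …; only kets whose every factor amplitude is nonzero survive.
|000⟩: (-0.5582)(-0.4468)(0.8267) = 0.2062
|001⟩: (-0.5582)(-0.4468)(0.5626) = 0.1403
|010⟩: (-0.5582)(0.8946)(0.8267) = -0.4128
|011⟩: (-0.5582)(0.8946)(0.5626) = -0.2809
|100⟩: (0.8297)(-0.4468)(0.8267) = -0.3065
|101⟩: (0.8297)(-0.4468)(0.5626) = -0.2086
|110⟩: (0.8297)(0.8946)(0.8267) = 0.6136
|111⟩: (0.8297)(0.8946)(0.5626) = 0.4176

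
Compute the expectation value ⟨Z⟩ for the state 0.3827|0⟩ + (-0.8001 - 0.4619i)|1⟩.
-0.7071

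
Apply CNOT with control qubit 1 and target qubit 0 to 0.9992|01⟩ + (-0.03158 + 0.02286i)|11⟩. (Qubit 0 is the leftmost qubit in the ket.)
(-0.03158 + 0.02286i)|01⟩ + 0.9992|11⟩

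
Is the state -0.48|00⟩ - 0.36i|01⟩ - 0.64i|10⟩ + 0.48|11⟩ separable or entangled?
Separable

Writing the state as a|00⟩ + b|01⟩ + c|10⟩ + d|11⟩, it is a product state iff ad − bc = 0.
Here (a, b, c, d) = (-0.48, -0.36i, -0.64i, 0.48): ad − bc = (-0.48)(0.48) − (-0.36i)(-0.64i) = 0, so the state is separable.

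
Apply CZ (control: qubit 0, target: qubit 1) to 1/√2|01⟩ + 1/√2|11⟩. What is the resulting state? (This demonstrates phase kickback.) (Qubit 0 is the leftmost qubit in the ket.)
1/√2|01⟩ - 1/√2|11⟩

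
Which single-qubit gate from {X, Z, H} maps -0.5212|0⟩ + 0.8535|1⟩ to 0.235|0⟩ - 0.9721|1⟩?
H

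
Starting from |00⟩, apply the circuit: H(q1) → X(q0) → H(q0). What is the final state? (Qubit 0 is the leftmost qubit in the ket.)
1/2|00⟩ + 1/2|01⟩ - 1/2|10⟩ - 1/2|11⟩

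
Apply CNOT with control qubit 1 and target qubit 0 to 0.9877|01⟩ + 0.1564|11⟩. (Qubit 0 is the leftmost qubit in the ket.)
0.1564|01⟩ + 0.9877|11⟩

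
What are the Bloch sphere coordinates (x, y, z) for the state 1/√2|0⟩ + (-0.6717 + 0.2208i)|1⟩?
(-0.9499, 0.3123, 0.00006647)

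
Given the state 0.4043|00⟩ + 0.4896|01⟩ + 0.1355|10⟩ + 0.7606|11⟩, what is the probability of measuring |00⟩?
0.1635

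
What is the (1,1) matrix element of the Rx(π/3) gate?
0.866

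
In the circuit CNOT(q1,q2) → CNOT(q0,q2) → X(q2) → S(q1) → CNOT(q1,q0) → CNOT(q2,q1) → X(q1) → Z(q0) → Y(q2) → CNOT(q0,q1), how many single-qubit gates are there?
5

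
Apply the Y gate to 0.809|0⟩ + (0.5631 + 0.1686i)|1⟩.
(0.1686 - 0.5631i)|0⟩ + 0.809i|1⟩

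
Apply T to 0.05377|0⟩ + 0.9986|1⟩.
0.05377|0⟩ + (0.7061 + 0.7061i)|1⟩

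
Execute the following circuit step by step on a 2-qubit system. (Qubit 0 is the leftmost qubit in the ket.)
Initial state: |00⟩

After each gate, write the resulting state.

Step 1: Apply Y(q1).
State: i|01⟩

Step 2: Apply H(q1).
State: (1/√2)i|00⟩ - (1/√2)i|01⟩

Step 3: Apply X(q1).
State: -(1/√2)i|00⟩ + (1/√2)i|01⟩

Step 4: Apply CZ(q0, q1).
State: -(1/√2)i|00⟩ + (1/√2)i|01⟩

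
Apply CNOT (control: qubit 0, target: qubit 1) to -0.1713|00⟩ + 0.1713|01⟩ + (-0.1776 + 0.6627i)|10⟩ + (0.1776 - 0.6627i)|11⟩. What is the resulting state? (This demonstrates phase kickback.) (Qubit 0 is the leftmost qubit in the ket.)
-0.1713|00⟩ + 0.1713|01⟩ + (0.1776 - 0.6627i)|10⟩ + (-0.1776 + 0.6627i)|11⟩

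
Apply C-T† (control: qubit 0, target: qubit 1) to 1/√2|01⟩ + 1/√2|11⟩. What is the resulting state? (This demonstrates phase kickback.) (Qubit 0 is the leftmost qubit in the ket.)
1/√2|01⟩ + (1/2 - (1/2)i)|11⟩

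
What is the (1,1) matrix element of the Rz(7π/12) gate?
(0.6088 + 0.7934i)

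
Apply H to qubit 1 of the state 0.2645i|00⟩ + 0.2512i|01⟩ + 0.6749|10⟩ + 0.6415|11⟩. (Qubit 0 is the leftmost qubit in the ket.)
0.3647i|00⟩ + 0.009405i|01⟩ + 0.9308|10⟩ + 0.02362|11⟩

H on qubit 1 mixes each pair of kets that differ only in qubit 1: amplitudes (a, b) of (|…0…⟩, |…1…⟩) become ((a + b)/√2, (a − b)/√2). Kets absent from the input have amplitude 0.
(|00⟩, |01⟩): (a, b) = (0.2645i, 0.2512i) → (0.3647i, 0.009405i)
(|10⟩, |11⟩): (a, b) = (0.6749, 0.6415) → (0.9308, 0.02362)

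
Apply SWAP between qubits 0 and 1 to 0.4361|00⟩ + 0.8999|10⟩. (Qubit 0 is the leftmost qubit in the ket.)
0.4361|00⟩ + 0.8999|01⟩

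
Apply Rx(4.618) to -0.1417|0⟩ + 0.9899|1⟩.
(0.09536 - 0.7322i)|0⟩ + (-0.6662 + 0.1048i)|1⟩

Rx(4.618) = [[cos(θ/2), −i·sin(θ/2)], [−i·sin(θ/2), cos(θ/2)]]; θ = 4.618, cos(θ/2) ≈ -0.67296, sin(θ/2) ≈ 0.739679.
With a = amp(|0⟩) = -0.1417 and b = amp(|1⟩) = 0.9899:
new amp(|0⟩) = (-0.67296)·a + (-0.739679i)·b = (0.09536 - 0.7322i)
new amp(|1⟩) = (-0.739679i)·a + (-0.67296)·b = (-0.6662 + 0.1048i)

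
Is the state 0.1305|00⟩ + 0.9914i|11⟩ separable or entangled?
Entangled

Writing the state as a|00⟩ + b|01⟩ + c|10⟩ + d|11⟩, it is a product state iff ad − bc = 0.
Here (a, b, c, d) = (0.1305, 0, 0, 0.9914i): ad − bc = (0.1305)(0.9914i) − (0)(0) = 0.1294i ≠ 0, so the state is entangled.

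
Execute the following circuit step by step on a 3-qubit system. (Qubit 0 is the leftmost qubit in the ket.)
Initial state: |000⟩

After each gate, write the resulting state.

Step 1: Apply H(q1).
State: 1/√2|000⟩ + 1/√2|010⟩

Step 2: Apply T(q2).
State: 1/√2|000⟩ + 1/√2|010⟩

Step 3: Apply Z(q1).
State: 1/√2|000⟩ - 1/√2|010⟩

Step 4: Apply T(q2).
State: 1/√2|000⟩ - 1/√2|010⟩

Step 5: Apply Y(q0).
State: (1/√2)i|100⟩ - (1/√2)i|110⟩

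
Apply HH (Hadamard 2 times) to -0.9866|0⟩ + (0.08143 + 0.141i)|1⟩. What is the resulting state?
-0.9866|0⟩ + (0.08143 + 0.141i)|1⟩

H² = I, so an even number of Hadamards cancels: H^2 = I and the state is unchanged.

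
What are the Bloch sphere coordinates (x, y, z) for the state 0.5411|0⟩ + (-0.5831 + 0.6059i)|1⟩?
(-0.631, 0.6557, -0.4143)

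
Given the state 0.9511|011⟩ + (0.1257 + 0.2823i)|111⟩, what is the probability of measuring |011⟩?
0.9046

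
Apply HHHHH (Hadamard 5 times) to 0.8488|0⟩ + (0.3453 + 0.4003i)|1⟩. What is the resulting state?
(0.8444 + 0.2831i)|0⟩ + (0.356 - 0.2831i)|1⟩

H² = I, so H^5 = H: a single Hadamard. With (a, b) = (0.8488, (0.3453 + 0.4003i)), H gives ((a + b)/√2, (a − b)/√2) = ((0.8444 + 0.2831i), (0.356 - 0.2831i)).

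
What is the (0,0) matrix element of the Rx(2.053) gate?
0.5178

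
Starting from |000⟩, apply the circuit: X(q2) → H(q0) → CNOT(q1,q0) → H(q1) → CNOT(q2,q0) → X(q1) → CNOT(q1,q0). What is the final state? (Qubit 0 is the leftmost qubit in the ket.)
1/2|001⟩ + 1/2|011⟩ + 1/2|101⟩ + 1/2|111⟩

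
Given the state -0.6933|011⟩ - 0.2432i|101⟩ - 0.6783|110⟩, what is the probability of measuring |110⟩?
0.4601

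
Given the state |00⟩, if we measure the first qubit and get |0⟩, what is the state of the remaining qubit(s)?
|0⟩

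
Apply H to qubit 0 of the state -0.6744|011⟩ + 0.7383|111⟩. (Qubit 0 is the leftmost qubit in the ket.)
0.04518|011⟩ - 0.9989|111⟩

H on qubit 0 mixes each pair of kets that differ only in qubit 0: amplitudes (a, b) of (|…0…⟩, |…1…⟩) become ((a + b)/√2, (a − b)/√2). Kets absent from the input have amplitude 0.
(|011⟩, |111⟩): (a, b) = (-0.6744, 0.7383) → (0.04518, -0.9989)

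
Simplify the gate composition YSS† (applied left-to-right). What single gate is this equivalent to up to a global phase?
Y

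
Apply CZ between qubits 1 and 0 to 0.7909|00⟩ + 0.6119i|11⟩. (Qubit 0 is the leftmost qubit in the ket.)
0.7909|00⟩ - 0.6119i|11⟩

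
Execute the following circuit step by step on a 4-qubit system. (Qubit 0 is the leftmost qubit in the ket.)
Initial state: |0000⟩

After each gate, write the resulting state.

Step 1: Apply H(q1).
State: 1/√2|0000⟩ + 1/√2|0100⟩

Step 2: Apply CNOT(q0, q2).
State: 1/√2|0000⟩ + 1/√2|0100⟩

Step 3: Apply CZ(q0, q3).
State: 1/√2|0000⟩ + 1/√2|0100⟩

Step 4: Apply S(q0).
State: 1/√2|0000⟩ + 1/√2|0100⟩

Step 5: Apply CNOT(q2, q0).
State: 1/√2|0000⟩ + 1/√2|0100⟩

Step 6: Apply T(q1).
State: 1/√2|0000⟩ + (1/2 + (1/2)i)|0100⟩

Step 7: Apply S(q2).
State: 1/√2|0000⟩ + (1/2 + (1/2)i)|0100⟩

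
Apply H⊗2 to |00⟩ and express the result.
1/2|00⟩ + 1/2|01⟩ + 1/2|10⟩ + 1/2|11⟩

H⊗2 gives amp(|y⟩) = (1/2) Σ_x (−1)^(x·y) amp(|x⟩), where x·y is the number of positions in which both x and y have a 1.
|00⟩: (1)/2 = 1/2
|01⟩: (1)/2 = 1/2
|10⟩: (1)/2 = 1/2
|11⟩: (1)/2 = 1/2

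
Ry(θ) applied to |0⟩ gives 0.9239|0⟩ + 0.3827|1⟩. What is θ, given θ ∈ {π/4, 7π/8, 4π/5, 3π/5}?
π/4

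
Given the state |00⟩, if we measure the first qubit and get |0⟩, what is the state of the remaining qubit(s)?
|0⟩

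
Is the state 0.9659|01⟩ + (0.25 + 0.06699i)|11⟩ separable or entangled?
Separable

Writing the state as a|00⟩ + b|01⟩ + c|10⟩ + d|11⟩, it is a product state iff ad − bc = 0.
Here (a, b, c, d) = (0, 0.9659, 0, (0.25 + 0.06699i)): ad − bc = (0)(0.25 + 0.06699i) − (0.9659)(0) = 0, so the state is separable.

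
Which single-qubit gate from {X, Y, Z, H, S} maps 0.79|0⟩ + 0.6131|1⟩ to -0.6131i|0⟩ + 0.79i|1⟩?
Y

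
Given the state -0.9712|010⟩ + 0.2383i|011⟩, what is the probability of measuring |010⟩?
0.9432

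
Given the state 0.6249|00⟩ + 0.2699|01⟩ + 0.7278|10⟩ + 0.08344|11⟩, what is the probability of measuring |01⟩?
0.07285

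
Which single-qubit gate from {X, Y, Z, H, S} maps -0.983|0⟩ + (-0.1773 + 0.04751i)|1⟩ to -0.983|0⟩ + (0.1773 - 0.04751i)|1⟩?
Z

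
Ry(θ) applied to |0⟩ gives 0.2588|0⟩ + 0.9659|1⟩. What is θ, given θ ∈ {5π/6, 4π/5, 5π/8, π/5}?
5π/6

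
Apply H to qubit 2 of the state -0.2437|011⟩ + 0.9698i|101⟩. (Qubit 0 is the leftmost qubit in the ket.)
-0.1723|010⟩ + 0.1723|011⟩ + 0.6858i|100⟩ - 0.6858i|101⟩

H on qubit 2 mixes each pair of kets that differ only in qubit 2: amplitudes (a, b) of (|…0…⟩, |…1…⟩) become ((a + b)/√2, (a − b)/√2). Kets absent from the input have amplitude 0.
(|010⟩, |011⟩): (a, b) = (0, -0.2437) → (-0.1723, 0.1723)
(|100⟩, |101⟩): (a, b) = (0, 0.9698i) → (0.6858i, -0.6858i)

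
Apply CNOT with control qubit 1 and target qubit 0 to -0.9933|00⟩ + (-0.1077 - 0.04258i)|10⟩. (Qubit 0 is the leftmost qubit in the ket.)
-0.9933|00⟩ + (-0.1077 - 0.04258i)|10⟩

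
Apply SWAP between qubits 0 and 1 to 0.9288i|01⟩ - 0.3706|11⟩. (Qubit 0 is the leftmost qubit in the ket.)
0.9288i|10⟩ - 0.3706|11⟩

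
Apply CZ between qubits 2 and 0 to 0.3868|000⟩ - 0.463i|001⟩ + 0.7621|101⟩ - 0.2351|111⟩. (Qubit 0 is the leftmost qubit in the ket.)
0.3868|000⟩ - 0.463i|001⟩ - 0.7621|101⟩ + 0.2351|111⟩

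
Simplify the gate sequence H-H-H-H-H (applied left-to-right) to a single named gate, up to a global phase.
H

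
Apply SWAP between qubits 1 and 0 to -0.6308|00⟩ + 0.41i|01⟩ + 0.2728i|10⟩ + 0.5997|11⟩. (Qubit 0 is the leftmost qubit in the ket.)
-0.6308|00⟩ + 0.2728i|01⟩ + 0.41i|10⟩ + 0.5997|11⟩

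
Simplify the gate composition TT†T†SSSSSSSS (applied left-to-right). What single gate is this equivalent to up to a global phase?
T†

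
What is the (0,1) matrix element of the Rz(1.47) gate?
0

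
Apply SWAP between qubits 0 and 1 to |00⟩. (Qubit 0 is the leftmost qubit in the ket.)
|00⟩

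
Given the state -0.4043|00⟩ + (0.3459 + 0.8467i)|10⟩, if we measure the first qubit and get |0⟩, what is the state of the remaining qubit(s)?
-|0⟩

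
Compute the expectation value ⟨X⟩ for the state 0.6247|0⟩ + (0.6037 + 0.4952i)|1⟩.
0.7543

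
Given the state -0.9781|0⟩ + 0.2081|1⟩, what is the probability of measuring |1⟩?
0.04331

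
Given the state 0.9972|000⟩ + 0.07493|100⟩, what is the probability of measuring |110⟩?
0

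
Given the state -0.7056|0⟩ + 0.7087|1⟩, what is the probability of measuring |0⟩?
0.4979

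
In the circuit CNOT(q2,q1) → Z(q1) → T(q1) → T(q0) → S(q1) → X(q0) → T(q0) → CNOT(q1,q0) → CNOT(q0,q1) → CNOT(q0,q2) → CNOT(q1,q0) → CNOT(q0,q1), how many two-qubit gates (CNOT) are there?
6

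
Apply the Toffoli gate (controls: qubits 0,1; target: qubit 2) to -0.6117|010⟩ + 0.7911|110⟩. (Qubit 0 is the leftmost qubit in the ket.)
-0.6117|010⟩ + 0.7911|111⟩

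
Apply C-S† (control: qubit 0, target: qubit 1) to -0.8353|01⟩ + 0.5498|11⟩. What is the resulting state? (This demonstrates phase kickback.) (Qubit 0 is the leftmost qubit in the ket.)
-0.8353|01⟩ - 0.5498i|11⟩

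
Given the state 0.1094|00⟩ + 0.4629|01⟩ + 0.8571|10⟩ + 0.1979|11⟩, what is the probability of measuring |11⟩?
0.03916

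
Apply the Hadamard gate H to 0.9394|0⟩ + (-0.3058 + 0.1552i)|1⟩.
(0.448 + 0.1097i)|0⟩ + (0.8805 - 0.1097i)|1⟩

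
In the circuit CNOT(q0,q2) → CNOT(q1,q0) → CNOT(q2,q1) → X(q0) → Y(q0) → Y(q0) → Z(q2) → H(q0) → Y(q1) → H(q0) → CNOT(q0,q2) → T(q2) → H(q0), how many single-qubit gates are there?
9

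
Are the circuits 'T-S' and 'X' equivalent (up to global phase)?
No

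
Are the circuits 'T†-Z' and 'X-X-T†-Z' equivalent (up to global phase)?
Yes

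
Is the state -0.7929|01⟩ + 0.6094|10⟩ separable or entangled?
Entangled

Writing the state as a|00⟩ + b|01⟩ + c|10⟩ + d|11⟩, it is a product state iff ad − bc = 0.
Here (a, b, c, d) = (0, -0.7929, 0.6094, 0): ad − bc = (0)(0) − (-0.7929)(0.6094) = 0.4832 ≠ 0, so the state is entangled.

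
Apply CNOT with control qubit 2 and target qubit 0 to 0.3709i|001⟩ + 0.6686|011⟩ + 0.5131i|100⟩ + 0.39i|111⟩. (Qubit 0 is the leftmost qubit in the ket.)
0.39i|011⟩ + 0.5131i|100⟩ + 0.3709i|101⟩ + 0.6686|111⟩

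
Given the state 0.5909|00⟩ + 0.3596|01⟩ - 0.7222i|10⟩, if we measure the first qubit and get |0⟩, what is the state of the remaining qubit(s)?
0.8542|0⟩ + 0.5199|1⟩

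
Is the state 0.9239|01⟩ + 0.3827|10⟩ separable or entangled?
Entangled

Writing the state as a|00⟩ + b|01⟩ + c|10⟩ + d|11⟩, it is a product state iff ad − bc = 0.
Here (a, b, c, d) = (0, 0.9239, 0.3827, 0): ad − bc = (0)(0) − (0.9239)(0.3827) = -0.3536 ≠ 0, so the state is entangled.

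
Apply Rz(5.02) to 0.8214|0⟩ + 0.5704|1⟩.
(-0.6629 - 0.485i)|0⟩ + (-0.4604 + 0.3368i)|1⟩

Rz(5.02) = [[e^(−iθ/2), 0], [0, e^(iθ/2)]] with e^(±iθ/2) = cos(θ/2) ± i·sin(θ/2); θ = 5.02, cos(θ/2) ≈ -0.807088, sin(θ/2) ≈ 0.590431.
With a = amp(|0⟩) = 0.8214 and b = amp(|1⟩) = 0.5704:
new amp(|0⟩) = (-0.807088 - 0.590431i)·a = (-0.6629 - 0.485i)
new amp(|1⟩) = (-0.807088 + 0.590431i)·b = (-0.4604 + 0.3368i)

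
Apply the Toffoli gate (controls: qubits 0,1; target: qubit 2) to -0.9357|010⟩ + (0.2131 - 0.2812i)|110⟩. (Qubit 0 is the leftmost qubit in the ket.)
-0.9357|010⟩ + (0.2131 - 0.2812i)|111⟩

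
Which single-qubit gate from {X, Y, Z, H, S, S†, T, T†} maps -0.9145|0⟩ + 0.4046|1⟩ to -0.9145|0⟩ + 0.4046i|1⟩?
S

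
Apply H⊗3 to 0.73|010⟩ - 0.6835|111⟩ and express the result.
0.01644|000⟩ + 0.4997|001⟩ - 0.01644|010⟩ - 0.4997|011⟩ + 0.4997|100⟩ + 0.01644|101⟩ - 0.4997|110⟩ - 0.01644|111⟩

H⊗3 gives amp(|y⟩) = (1/2√2) Σ_x (−1)^(x·y) amp(|x⟩), where x·y is the number of positions in which both x and y have a 1.
|000⟩: (0.73 - 0.6835)/(2√2) = 0.01644
|001⟩: (0.73 + 0.6835)/(2√2) = 0.4997
|010⟩: (-0.73 + 0.6835)/(2√2) = -0.01644
|011⟩: (-0.73 - 0.6835)/(2√2) = -0.4997
|100⟩: (0.73 + 0.6835)/(2√2) = 0.4997
|101⟩: (0.73 - 0.6835)/(2√2) = 0.01644
|110⟩: (-0.73 - 0.6835)/(2√2) = -0.4997
|111⟩: (-0.73 + 0.6835)/(2√2) = -0.01644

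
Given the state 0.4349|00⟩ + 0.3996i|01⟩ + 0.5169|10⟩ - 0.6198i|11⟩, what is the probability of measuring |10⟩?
0.2672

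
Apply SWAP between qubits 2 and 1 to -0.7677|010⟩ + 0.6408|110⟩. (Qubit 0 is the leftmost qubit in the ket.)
-0.7677|001⟩ + 0.6408|101⟩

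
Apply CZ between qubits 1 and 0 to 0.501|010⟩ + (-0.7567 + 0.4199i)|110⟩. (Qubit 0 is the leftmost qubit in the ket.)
0.501|010⟩ + (0.7567 - 0.4199i)|110⟩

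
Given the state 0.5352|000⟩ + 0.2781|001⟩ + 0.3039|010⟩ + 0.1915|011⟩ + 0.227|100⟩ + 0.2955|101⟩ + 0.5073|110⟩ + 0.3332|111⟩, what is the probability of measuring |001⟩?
0.07734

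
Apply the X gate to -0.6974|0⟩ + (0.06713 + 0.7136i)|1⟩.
(0.06713 + 0.7136i)|0⟩ - 0.6974|1⟩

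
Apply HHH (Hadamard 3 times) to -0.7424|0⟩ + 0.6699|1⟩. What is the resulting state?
-0.05127|0⟩ - 0.9986|1⟩

H² = I, so H^3 = H: a single Hadamard. With (a, b) = (-0.7424, 0.6699), H gives ((a + b)/√2, (a − b)/√2) = (-0.05127, -0.9986).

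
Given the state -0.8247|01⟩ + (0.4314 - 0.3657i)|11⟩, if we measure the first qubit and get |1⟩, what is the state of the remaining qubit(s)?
(0.7628 - 0.6466i)|1⟩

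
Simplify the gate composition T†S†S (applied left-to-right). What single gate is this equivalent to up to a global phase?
T†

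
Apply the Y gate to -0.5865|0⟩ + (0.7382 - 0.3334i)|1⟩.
(-0.3334 - 0.7382i)|0⟩ - 0.5865i|1⟩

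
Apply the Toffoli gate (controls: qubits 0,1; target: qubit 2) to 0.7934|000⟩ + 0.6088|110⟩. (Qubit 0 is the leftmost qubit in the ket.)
0.7934|000⟩ + 0.6088|111⟩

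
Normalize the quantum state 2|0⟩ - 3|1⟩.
0.5547|0⟩ - 0.8321|1⟩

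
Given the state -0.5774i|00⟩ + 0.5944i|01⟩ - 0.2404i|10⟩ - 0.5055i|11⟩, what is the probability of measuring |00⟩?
0.3334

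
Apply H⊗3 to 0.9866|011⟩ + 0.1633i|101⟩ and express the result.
(0.3488 + 0.05774i)|000⟩ + (-0.3488 - 0.05774i)|001⟩ + (-0.3488 + 0.05774i)|010⟩ + (0.3488 - 0.05774i)|011⟩ + (0.3488 - 0.05774i)|100⟩ + (-0.3488 + 0.05774i)|101⟩ + (-0.3488 - 0.05774i)|110⟩ + (0.3488 + 0.05774i)|111⟩

H⊗3 gives amp(|y⟩) = (1/2√2) Σ_x (−1)^(x·y) amp(|x⟩), where x·y is the number of positions in which both x and y have a 1.
|000⟩: (0.9866 + 0.1633i)/(2√2) = (0.3488 + 0.05774i)
|001⟩: (-0.9866 - 0.1633i)/(2√2) = (-0.3488 - 0.05774i)
|010⟩: (-0.9866 + 0.1633i)/(2√2) = (-0.3488 + 0.05774i)
|011⟩: (0.9866 - 0.1633i)/(2√2) = (0.3488 - 0.05774i)
|100⟩: (0.9866 - 0.1633i)/(2√2) = (0.3488 - 0.05774i)
|101⟩: (-0.9866 + 0.1633i)/(2√2) = (-0.3488 + 0.05774i)
|110⟩: (-0.9866 - 0.1633i)/(2√2) = (-0.3488 - 0.05774i)
|111⟩: (0.9866 + 0.1633i)/(2√2) = (0.3488 + 0.05774i)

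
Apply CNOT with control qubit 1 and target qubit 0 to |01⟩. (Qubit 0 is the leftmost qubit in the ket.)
|11⟩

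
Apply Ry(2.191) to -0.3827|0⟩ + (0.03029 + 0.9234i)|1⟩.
(-0.2021 - 0.821i)|0⟩ + (-0.3264 + 0.4225i)|1⟩

Ry(2.191) = [[cos(θ/2), −sin(θ/2)], [sin(θ/2), cos(θ/2)]]; θ = 2.191, cos(θ/2) ≈ 0.457602, sin(θ/2) ≈ 0.889157.
With a = amp(|0⟩) = -0.3827 and b = amp(|1⟩) = (0.03029 + 0.9234i):
new amp(|0⟩) = (0.457602)·a + (-0.889157)·b = (-0.2021 - 0.821i)
new amp(|1⟩) = (0.889157)·a + (0.457602)·b = (-0.3264 + 0.4225i)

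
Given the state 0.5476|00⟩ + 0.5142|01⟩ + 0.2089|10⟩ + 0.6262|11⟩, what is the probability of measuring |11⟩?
0.3921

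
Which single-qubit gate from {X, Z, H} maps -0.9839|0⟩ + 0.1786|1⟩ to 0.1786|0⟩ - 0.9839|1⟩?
X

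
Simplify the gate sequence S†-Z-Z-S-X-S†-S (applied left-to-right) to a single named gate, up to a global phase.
X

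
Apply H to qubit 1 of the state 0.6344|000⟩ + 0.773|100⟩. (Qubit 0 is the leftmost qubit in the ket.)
0.4486|000⟩ + 0.4486|010⟩ + 0.5466|100⟩ + 0.5466|110⟩

H on qubit 1 mixes each pair of kets that differ only in qubit 1: amplitudes (a, b) of (|…0…⟩, |…1…⟩) become ((a + b)/√2, (a − b)/√2). Kets absent from the input have amplitude 0.
(|000⟩, |010⟩): (a, b) = (0.6344, 0) → (0.4486, 0.4486)
(|100⟩, |110⟩): (a, b) = (0.773, 0) → (0.5466, 0.5466)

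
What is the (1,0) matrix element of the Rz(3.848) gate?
0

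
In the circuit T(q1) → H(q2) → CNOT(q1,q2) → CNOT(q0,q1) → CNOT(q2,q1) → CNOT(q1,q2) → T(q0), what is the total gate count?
7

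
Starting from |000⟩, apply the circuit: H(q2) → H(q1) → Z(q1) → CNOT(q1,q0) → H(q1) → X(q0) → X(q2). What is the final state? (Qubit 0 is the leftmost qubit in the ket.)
-1/√8|000⟩ - 1/√8|001⟩ + 1/√8|010⟩ + 1/√8|011⟩ + 1/√8|100⟩ + 1/√8|101⟩ + 1/√8|110⟩ + 1/√8|111⟩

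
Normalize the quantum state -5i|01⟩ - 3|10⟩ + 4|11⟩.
-(1/√2)i|01⟩ - 0.4243|10⟩ + 0.5657|11⟩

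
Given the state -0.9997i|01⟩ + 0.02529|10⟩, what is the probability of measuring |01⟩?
0.9994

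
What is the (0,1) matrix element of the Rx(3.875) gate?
-0.9335i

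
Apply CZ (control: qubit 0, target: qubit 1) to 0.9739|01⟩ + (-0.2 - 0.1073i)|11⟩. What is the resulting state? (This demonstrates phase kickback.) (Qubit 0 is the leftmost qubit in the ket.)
0.9739|01⟩ + (0.2 + 0.1073i)|11⟩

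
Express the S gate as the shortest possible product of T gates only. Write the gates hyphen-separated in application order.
T-T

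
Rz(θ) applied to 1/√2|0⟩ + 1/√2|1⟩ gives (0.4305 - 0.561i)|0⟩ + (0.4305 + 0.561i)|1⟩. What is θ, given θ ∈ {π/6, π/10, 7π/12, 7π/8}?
7π/12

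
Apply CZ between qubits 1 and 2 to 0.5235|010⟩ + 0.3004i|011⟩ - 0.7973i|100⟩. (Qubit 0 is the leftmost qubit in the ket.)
0.5235|010⟩ - 0.3004i|011⟩ - 0.7973i|100⟩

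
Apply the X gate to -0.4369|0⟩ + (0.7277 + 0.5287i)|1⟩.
(0.7277 + 0.5287i)|0⟩ - 0.4369|1⟩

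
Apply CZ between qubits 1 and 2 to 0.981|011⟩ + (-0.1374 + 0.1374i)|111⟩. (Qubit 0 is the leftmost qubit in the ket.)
-0.981|011⟩ + (0.1374 - 0.1374i)|111⟩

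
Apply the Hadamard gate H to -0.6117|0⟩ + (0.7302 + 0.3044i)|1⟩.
(0.08379 + 0.2152i)|0⟩ + (-0.9489 - 0.2152i)|1⟩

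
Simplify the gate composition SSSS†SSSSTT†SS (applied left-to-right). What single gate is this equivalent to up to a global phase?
I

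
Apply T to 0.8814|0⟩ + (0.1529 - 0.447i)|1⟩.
0.8814|0⟩ + (0.4242 - 0.208i)|1⟩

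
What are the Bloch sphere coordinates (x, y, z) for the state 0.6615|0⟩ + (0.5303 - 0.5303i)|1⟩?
(0.7016, -0.7016, -0.1249)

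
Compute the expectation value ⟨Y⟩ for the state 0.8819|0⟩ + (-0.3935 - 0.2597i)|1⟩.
-0.4581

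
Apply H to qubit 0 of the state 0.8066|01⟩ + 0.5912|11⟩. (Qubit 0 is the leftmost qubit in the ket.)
0.9884|01⟩ + 0.1523|11⟩

H on qubit 0 mixes each pair of kets that differ only in qubit 0: amplitudes (a, b) of (|…0…⟩, |…1…⟩) become ((a + b)/√2, (a − b)/√2). Kets absent from the input have amplitude 0.
(|01⟩, |11⟩): (a, b) = (0.8066, 0.5912) → (0.9884, 0.1523)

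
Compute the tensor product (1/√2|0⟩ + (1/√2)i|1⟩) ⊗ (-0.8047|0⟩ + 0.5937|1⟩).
-0.569|00⟩ + 0.4198|01⟩ - 0.569i|10⟩ + 0.4198i|11⟩

amp(|b₁b₂…⟩) = product of the factor amplitudes for bits b₁, b₂, …; only kets whose every factor amplitude is nonzero survive.
|00⟩: (1/√2)(-0.8047) = -0.569
|01⟩: (1/√2)(0.5937) = 0.4198
|10⟩: ((1/√2)i)(-0.8047) = -0.569i
|11⟩: ((1/√2)i)(0.5937) = 0.4198i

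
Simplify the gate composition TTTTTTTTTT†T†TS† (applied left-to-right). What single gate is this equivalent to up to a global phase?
S†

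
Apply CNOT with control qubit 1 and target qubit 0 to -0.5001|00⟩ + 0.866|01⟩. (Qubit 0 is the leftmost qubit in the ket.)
-0.5001|00⟩ + 0.866|11⟩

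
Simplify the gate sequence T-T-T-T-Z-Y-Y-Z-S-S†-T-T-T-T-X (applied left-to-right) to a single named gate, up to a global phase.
X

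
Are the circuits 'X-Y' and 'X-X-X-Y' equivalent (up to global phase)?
Yes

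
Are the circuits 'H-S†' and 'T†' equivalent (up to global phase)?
No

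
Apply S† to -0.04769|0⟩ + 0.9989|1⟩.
-0.04769|0⟩ - 0.9989i|1⟩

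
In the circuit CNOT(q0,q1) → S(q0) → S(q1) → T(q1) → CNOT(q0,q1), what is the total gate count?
5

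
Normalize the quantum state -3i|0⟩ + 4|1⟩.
-0.6i|0⟩ + 0.8|1⟩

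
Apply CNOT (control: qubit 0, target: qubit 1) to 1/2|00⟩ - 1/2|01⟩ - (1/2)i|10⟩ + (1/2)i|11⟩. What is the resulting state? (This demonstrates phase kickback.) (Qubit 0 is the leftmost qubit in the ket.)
1/2|00⟩ - 1/2|01⟩ + (1/2)i|10⟩ - (1/2)i|11⟩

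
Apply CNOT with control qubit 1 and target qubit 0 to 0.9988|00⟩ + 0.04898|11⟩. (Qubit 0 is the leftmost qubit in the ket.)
0.9988|00⟩ + 0.04898|01⟩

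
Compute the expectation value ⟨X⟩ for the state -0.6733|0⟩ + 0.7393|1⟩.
-0.9955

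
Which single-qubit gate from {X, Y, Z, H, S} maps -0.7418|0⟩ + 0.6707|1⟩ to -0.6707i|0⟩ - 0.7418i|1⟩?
Y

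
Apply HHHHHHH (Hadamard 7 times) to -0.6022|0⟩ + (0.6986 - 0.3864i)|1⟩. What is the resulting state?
(0.06817 - 0.2732i)|0⟩ + (-0.9198 + 0.2732i)|1⟩

H² = I, so H^7 = H: a single Hadamard. With (a, b) = (-0.6022, (0.6986 - 0.3864i)), H gives ((a + b)/√2, (a − b)/√2) = ((0.06817 - 0.2732i), (-0.9198 + 0.2732i)).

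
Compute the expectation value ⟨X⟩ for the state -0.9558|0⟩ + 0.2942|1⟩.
-0.5624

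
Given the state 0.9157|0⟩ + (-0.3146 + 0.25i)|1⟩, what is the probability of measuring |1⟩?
0.1615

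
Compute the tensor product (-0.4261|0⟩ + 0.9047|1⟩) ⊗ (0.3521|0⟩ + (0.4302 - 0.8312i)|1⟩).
-0.15|00⟩ + (-0.1833 + 0.3542i)|01⟩ + 0.3185|10⟩ + (0.3892 - 0.752i)|11⟩

amp(|b₁b₂…⟩) = product of the factor amplitudes for bits b₁, b₂, …; only kets whose every factor amplitude is nonzero survive.
|00⟩: (-0.4261)(0.3521) = -0.15
|01⟩: (-0.4261)(0.4302 - 0.8312i) = (-0.1833 + 0.3542i)
|10⟩: (0.9047)(0.3521) = 0.3185
|11⟩: (0.9047)(0.4302 - 0.8312i) = (0.3892 - 0.752i)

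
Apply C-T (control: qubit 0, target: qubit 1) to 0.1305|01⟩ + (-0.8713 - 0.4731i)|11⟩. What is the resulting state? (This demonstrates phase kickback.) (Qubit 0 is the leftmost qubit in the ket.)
0.1305|01⟩ + (-0.2816 - 0.9506i)|11⟩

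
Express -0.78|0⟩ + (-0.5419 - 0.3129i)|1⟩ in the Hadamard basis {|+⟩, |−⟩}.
(-0.9347 - 0.2213i)|+⟩ + (-0.1684 + 0.2213i)|−⟩

With |ψ⟩ = α|0⟩ + β|1⟩, the Hadamard-basis coefficients are ⟨+|ψ⟩ = (α + β)/√2 and ⟨−|ψ⟩ = (α − β)/√2.
Here α = -0.78, β = (-0.5419 - 0.3129i): (α + β)/√2 = (-0.9347 - 0.2213i), (α − β)/√2 = (-0.1684 + 0.2213i).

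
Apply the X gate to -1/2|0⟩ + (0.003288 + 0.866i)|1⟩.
(0.003288 + 0.866i)|0⟩ - 1/2|1⟩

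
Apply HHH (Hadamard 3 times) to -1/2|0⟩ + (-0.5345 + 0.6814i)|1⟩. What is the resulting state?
(-0.7315 + 0.4818i)|0⟩ + (0.0244 - 0.4818i)|1⟩

H² = I, so H^3 = H: a single Hadamard. With (a, b) = (-1/2, (-0.5345 + 0.6814i)), H gives ((a + b)/√2, (a − b)/√2) = ((-0.7315 + 0.4818i), (0.0244 - 0.4818i)).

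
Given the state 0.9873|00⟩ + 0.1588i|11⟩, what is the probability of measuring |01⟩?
0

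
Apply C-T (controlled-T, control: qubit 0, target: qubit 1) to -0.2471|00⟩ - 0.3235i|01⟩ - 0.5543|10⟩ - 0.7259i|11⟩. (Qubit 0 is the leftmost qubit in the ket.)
-0.2471|00⟩ - 0.3235i|01⟩ - 0.5543|10⟩ + (0.5133 - 0.5133i)|11⟩

C-T leaves the control-|0⟩ kets |00⟩, |01⟩ unchanged and applies T to qubit 1 on the control-|1⟩ pair (|10⟩, |11⟩).
T = [[1, 0], [0, (1/√2 + (1/√2)i)]].
With a = amp(|10⟩) = -0.5543 and b = amp(|11⟩) = -0.7259i:
new amp(|10⟩) = (1)·a = -0.5543
new amp(|11⟩) = (1/√2 + (1/√2)i)·b = (0.5133 - 0.5133i)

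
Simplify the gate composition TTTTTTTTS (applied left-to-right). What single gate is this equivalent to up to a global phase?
S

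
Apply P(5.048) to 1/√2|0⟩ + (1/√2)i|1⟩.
1/√2|0⟩ + (0.6677 + 0.2329i)|1⟩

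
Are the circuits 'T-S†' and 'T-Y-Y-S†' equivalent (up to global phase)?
Yes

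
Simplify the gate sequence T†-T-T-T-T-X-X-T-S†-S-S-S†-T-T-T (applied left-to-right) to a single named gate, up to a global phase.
T†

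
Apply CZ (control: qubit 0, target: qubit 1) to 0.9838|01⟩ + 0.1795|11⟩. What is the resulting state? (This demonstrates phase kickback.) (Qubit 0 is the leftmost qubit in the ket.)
0.9838|01⟩ - 0.1795|11⟩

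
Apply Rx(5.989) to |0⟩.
-0.9892|0⟩ - 0.1466i|1⟩

Rx(5.989) = [[cos(θ/2), −i·sin(θ/2)], [−i·sin(θ/2), cos(θ/2)]]; θ = 5.989, cos(θ/2) ≈ -0.989201, sin(θ/2) ≈ 0.146563.
With a = amp(|0⟩) = 1 and b = amp(|1⟩) = 0:
new amp(|0⟩) = (-0.989201)·a + (-0.146563i)·b = -0.9892
new amp(|1⟩) = (-0.146563i)·a + (-0.989201)·b = -0.1466i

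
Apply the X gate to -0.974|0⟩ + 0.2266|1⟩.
0.2266|0⟩ - 0.974|1⟩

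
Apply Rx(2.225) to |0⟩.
0.4424|0⟩ - 0.8968i|1⟩

Rx(2.225) = [[cos(θ/2), −i·sin(θ/2)], [−i·sin(θ/2), cos(θ/2)]]; θ = 2.225, cos(θ/2) ≈ 0.442421, sin(θ/2) ≈ 0.896808.
With a = amp(|0⟩) = 1 and b = amp(|1⟩) = 0:
new amp(|0⟩) = (0.442421)·a + (-0.896808i)·b = 0.4424
new amp(|1⟩) = (-0.896808i)·a + (0.442421)·b = -0.8968i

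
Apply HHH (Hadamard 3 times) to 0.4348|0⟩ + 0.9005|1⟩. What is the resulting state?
0.9442|0⟩ - 0.3293|1⟩

H² = I, so H^3 = H: a single Hadamard. With (a, b) = (0.4348, 0.9005), H gives ((a + b)/√2, (a − b)/√2) = (0.9442, -0.3293).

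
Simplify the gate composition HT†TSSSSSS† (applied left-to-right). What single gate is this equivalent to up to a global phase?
H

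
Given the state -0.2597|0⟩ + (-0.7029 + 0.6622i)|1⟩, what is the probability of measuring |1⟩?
0.9326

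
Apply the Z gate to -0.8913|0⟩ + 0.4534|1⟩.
-0.8913|0⟩ - 0.4534|1⟩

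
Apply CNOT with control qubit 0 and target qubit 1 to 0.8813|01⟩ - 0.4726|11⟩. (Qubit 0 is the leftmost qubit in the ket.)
0.8813|01⟩ - 0.4726|10⟩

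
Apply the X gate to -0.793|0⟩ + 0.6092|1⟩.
0.6092|0⟩ - 0.793|1⟩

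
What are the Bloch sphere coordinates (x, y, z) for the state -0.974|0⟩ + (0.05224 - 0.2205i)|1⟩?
(-0.1018, 0.4295, 0.8973)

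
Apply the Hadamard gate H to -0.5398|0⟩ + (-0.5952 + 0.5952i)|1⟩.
(-0.8026 + 0.4209i)|0⟩ + (0.03917 - 0.4209i)|1⟩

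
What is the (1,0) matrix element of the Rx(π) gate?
-i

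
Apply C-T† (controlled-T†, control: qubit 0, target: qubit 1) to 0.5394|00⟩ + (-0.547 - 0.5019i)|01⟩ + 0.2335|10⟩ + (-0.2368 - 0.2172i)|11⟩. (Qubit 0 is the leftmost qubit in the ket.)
0.5394|00⟩ + (-0.547 - 0.5019i)|01⟩ + 0.2335|10⟩ + (-0.321 + 0.01386i)|11⟩

C-T† leaves the control-|0⟩ kets |00⟩, |01⟩ unchanged and applies T† to qubit 1 on the control-|1⟩ pair (|10⟩, |11⟩).
T† = [[1, 0], [0, (1/√2 - (1/√2)i)]].
With a = amp(|10⟩) = 0.2335 and b = amp(|11⟩) = (-0.2368 - 0.2172i):
new amp(|10⟩) = (1)·a = 0.2335
new amp(|11⟩) = (1/√2 - (1/√2)i)·b = (-0.321 + 0.01386i)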